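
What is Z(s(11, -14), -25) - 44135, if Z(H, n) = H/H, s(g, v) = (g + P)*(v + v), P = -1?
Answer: -44134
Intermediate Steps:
s(g, v) = 2*v*(-1 + g) (s(g, v) = (g - 1)*(v + v) = (-1 + g)*(2*v) = 2*v*(-1 + g))
Z(H, n) = 1
Z(s(11, -14), -25) - 44135 = 1 - 44135 = -44134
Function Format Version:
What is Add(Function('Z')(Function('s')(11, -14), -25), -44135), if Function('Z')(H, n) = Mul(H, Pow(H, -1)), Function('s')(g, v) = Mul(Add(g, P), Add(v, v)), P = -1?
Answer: -44134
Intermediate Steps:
Function('s')(g, v) = Mul(2, v, Add(-1, g)) (Function('s')(g, v) = Mul(Add(g, -1), Add(v, v)) = Mul(Add(-1, g), Mul(2, v)) = Mul(2, v, Add(-1, g)))
Function('Z')(H, n) = 1
Add(Function('Z')(Function('s')(11, -14), -25), -44135) = Add(1, -44135) = -44134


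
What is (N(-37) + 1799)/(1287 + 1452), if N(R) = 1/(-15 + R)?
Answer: 93547/142428 ≈ 0.65680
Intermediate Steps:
(N(-37) + 1799)/(1287 + 1452) = (1/(-15 - 37) + 1799)/(1287 + 1452) = (1/(-52) + 1799)/2739 = (-1/52 + 1799)*(1/2739) = (93547/52)*(1/2739) = 93547/142428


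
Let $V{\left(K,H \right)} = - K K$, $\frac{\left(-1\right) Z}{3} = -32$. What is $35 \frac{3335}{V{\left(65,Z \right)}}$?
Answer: $- \frac{4669}{169} \approx -27.627$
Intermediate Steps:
$Z = 96$ ($Z = \left(-3\right) \left(-32\right) = 96$)
$V{\left(K,H \right)} = - K^{2}$
$35 \frac{3335}{V{\left(65,Z \right)}} = 35 \frac{3335}{\left(-1\right) 65^{2}} = 35 \frac{3335}{\left(-1\right) 4225} = 35 \frac{3335}{-4225} = 35 \cdot 3335 \left(- \frac{1}{4225}\right) = 35 \left(- \frac{667}{845}\right) = - \frac{4669}{169}$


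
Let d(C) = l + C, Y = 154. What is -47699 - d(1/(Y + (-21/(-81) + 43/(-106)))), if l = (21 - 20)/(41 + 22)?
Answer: -1323205557808/27740727 ≈ -47699.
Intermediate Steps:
l = 1/63 ≈ 0.015873
d(C) = 1/63 + C
-47699 - d(1/(Y + (-21/(-81) + 43/(-106)))) = -47699 - (1/63 + 1/(154 + (-21/(-81) + 43/(-106)))) = -47699 - (1/63 + 1/(154 + (-21*(-1/81) + 43*(-1/106)))) = -47699 - (1/63 + 1/(154 + (7/27 - 43/106))) = -47699 - (1/63 + 1/(154 - 419/2862)) = -47699 - (1/63 + 1/(440329/2862)) = -47699 - (1/63 + 2862/440329) = -47699 - 1*620635/27740727 = -47699 - 620635/27740727 = -1323205557808/27740727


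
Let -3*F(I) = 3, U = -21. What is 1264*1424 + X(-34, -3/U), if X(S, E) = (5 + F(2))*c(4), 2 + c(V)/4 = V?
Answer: 1799968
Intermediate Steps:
F(I) = -1 (F(I) = -⅓*3 = -1)
c(V) = -8 + 4*V
X(S, E) = 32 (X(S, E) = (5 - 1)*(-8 + 4*4) = 4*(-8 + 16) = 4*8 = 32)
1264*1424 + X(-34, -3/U) = 1264*1424 + 32 = 1799936 + 32 = 1799968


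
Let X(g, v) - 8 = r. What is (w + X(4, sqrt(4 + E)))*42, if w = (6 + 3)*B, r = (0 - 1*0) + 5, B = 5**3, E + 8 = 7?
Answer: 47796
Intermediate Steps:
E = -1 (E = -8 + 7 = -1)
B = 125
r = 5 (r = (0 + 0) + 5 = 0 + 5 = 5)
X(g, v) = 13 (X(g, v) = 8 + 5 = 13)
w = 1125 (w = (6 + 3)*125 = 9*125 = 1125)
(w + X(4, sqrt(4 + E)))*42 = (1125 + 13)*42 = 1138*42 = 47796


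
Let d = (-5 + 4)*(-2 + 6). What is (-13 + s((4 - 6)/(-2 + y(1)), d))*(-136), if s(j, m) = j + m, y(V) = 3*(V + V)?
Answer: 2380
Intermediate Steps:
y(V) = 6*V (y(V) = 3*(2*V) = 6*V)
d = -4 (d = -1*4 = -4)
(-13 + s((4 - 6)/(-2 + y(1)), d))*(-136) = (-13 + ((4 - 6)/(-2 + 6*1) - 4))*(-136) = (-13 + (-2/(-2 + 6) - 4))*(-136) = (-13 + (-2/4 - 4))*(-136) = (-13 + (-2*¼ - 4))*(-136) = (-13 + (-½ - 4))*(-136) = (-13 - 9/2)*(-136) = -35/2*(-136) = 2380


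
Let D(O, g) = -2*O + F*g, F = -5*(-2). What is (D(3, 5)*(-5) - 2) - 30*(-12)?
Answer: 138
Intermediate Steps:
F = 10
D(O, g) = -2*O + 10*g
(D(3, 5)*(-5) - 2) - 30*(-12) = ((-2*3 + 10*5)*(-5) - 2) - 30*(-12) = ((-6 + 50)*(-5) - 2) + 360 = (44*(-5) - 2) + 360 = (-220 - 2) + 360 = -222 + 360 = 138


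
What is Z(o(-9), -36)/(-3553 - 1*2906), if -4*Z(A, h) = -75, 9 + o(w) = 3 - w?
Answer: -25/8612 ≈ -0.0029029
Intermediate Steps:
o(w) = -6 - w (o(w) = -9 + (3 - w) = -6 - w)
Z(A, h) = 75/4 (Z(A, h) = -¼*(-75) = 75/4)
Z(o(-9), -36)/(-3553 - 1*2906) = 75/(4*(-3553 - 1*2906)) = 75/(4*(-3553 - 2906)) = (75/4)/(-6459) = (75/4)*(-1/6459) = -25/8612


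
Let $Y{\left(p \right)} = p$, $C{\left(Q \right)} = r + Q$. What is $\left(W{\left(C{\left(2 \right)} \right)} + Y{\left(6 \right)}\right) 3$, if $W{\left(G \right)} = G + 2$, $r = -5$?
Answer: $15$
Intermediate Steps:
$C{\left(Q \right)} = -5 + Q$
$W{\left(G \right)} = 2 + G$
$\left(W{\left(C{\left(2 \right)} \right)} + Y{\left(6 \right)}\right) 3 = \left(\left(2 + \left(-5 + 2\right)\right) + 6\right) 3 = \left(\left(2 - 3\right) + 6\right) 3 = \left(-1 + 6\right) 3 = 5 \cdot 3 = 15$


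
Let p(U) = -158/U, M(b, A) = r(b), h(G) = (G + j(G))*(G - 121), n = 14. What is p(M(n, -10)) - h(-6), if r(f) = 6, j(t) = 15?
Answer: 3350/3 ≈ 1116.7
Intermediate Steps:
h(G) = (-121 + G)*(15 + G) (h(G) = (G + 15)*(G - 121) = (15 + G)*(-121 + G) = (-121 + G)*(15 + G))
M(b, A) = 6
p(M(n, -10)) - h(-6) = -158/6 - (-1815 + (-6)**2 - 106*(-6)) = -158*1/6 - (-1815 + 36 + 636) = -79/3 - 1*(-1143) = -79/3 + 1143 = 3350/3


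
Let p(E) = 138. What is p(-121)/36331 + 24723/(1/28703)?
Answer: 25781359317177/36331 ≈ 7.0962e+8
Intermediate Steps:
p(-121)/36331 + 24723/(1/28703) = 138/36331 + 24723/(1/28703) = 138*(1/36331) + 24723/(1/28703) = 138/36331 + 24723*28703 = 138/36331 + 709624269 = 25781359317177/36331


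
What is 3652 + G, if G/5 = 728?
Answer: 7292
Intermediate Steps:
G = 3640 (G = 5*728 = 3640)
3652 + G = 3652 + 3640 = 7292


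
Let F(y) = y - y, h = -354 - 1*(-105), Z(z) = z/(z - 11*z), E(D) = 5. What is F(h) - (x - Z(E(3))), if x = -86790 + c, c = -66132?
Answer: 1529219/10 ≈ 1.5292e+5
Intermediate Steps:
Z(z) = -1/10 (Z(z) = z/((-10*z)) = z*(-1/(10*z)) = -1/10)
h = -249 (h = -354 + 105 = -249)
F(y) = 0
x = -152922 (x = -86790 - 66132 = -152922)
F(h) - (x - Z(E(3))) = 0 - (-152922 - 1*(-1/10)) = 0 - (-152922 + 1/10) = 0 - 1*(-1529219/10) = 0 + 1529219/10 = 1529219/10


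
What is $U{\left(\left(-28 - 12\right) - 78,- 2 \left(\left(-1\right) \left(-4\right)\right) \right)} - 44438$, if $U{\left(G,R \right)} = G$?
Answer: $-44556$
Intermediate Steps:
$U{\left(\left(-28 - 12\right) - 78,- 2 \left(\left(-1\right) \left(-4\right)\right) \right)} - 44438 = \left(\left(-28 - 12\right) - 78\right) - 44438 = \left(-40 - 78\right) - 44438 = -118 - 44438 = -44556$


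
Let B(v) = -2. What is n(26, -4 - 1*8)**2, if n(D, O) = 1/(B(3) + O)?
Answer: 1/196 ≈ 0.0051020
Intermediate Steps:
n(D, O) = 1/(-2 + O)
n(26, -4 - 1*8)**2 = (1/(-2 + (-4 - 1*8)))**2 = (1/(-2 + (-4 - 8)))**2 = (1/(-2 - 12))**2 = (1/(-14))**2 = (-1/14)**2 = 1/196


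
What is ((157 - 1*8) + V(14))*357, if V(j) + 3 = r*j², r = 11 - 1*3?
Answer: 611898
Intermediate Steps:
r = 8 (r = 11 - 3 = 8)
V(j) = -3 + 8*j²
((157 - 1*8) + V(14))*357 = ((157 - 1*8) + (-3 + 8*14²))*357 = ((157 - 8) + (-3 + 8*196))*357 = (149 + (-3 + 1568))*357 = (149 + 1565)*357 = 1714*357 = 611898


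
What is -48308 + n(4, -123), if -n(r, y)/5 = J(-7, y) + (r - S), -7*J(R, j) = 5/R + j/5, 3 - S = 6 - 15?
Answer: -2366018/49 ≈ -48286.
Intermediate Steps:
S = 12 (S = 3 - (6 - 15) = 3 - 1*(-9) = 3 + 9 = 12)
J(R, j) = -5/(7*R) - j/35 (J(R, j) = -(5/R + j/5)/7 = -5/(7*R) - j/35)
n(r, y) = 2915/49 - 5*r + y/7 (n(r, y) = -5*((1/35)*(-25 - 1*(-7)*y)/(-7) + (r - 1*12)) = -5*((1/35)*(-⅐)*(-25 + 7*y) + (r - 12)) = -5*((5/49 - y/35) + (-12 + r)) = -5*(-583/49 + r - y/35) = 2915/49 - 5*r + y/7)
-48308 + n(4, -123) = -48308 + (2915/49 - 5*4 + (⅐)*(-123)) = -48308 + (2915/49 - 20 - 123/7) = -48308 + 1074/49 = -2366018/49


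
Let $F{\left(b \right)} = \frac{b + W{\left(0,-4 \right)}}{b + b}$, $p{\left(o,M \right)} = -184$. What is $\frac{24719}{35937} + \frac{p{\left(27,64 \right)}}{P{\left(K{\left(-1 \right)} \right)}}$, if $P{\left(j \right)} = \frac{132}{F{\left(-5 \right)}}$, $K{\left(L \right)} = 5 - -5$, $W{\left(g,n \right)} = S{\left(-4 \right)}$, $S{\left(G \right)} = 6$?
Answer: $\frac{148642}{179685} \approx 0.82724$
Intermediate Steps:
$W{\left(g,n \right)} = 6$
$K{\left(L \right)} = 10$ ($K{\left(L \right)} = 5 + 5 = 10$)
$F{\left(b \right)} = \frac{6 + b}{2 b}$ ($F{\left(b \right)} = \frac{b + 6}{b + b} = \frac{6 + b}{2 b}$)
$P{\left(j \right)} = -1320$ ($P{\left(j \right)} = \frac{132}{\frac{1}{2} \frac{1}{-5} \left(6 - 5\right)} = \frac{132}{\frac{1}{2} \left(- \frac{1}{5}\right) 1} = \frac{132}{- \frac{1}{10}} = 132 \left(-10\right) = -1320$)
$\frac{24719}{35937} + \frac{p{\left(27,64 \right)}}{P{\left(K{\left(-1 \right)} \right)}} = \frac{24719}{35937} - \frac{184}{-1320} = 24719 \cdot \frac{1}{35937} - - \frac{23}{165} = \frac{24719}{35937} + \frac{23}{165} = \frac{148642}{179685}$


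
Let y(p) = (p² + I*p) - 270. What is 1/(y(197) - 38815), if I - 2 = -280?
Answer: -1/55042 ≈ -1.8168e-5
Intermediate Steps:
I = -278 (I = 2 - 280 = -278)
y(p) = -270 + p² - 278*p (y(p) = (p² - 278*p) - 270 = -270 + p² - 278*p)
1/(y(197) - 38815) = 1/((-270 + 197² - 278*197) - 38815) = 1/((-270 + 38809 - 54766) - 38815) = 1/(-16227 - 38815) = 1/(-55042) = -1/55042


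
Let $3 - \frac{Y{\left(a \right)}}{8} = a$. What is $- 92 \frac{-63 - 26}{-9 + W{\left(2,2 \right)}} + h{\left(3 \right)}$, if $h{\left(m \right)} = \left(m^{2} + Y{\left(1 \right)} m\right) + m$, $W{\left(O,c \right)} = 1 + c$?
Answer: $- \frac{3914}{3} \approx -1304.7$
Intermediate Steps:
$Y{\left(a \right)} = 24 - 8 a$
$h{\left(m \right)} = m^{2} + 17 m$ ($h{\left(m \right)} = \left(m^{2} + \left(24 - 8\right) m\right) + m = \left(m^{2} + 16 m\right) + m = m^{2} + 17 m$)
$- 92 \frac{-63 - 26}{-9 + W{\left(2,2 \right)}} + h{\left(3 \right)} = - 92 \frac{-63 - 26}{-9 + \left(1 + 2\right)} + 3 \left(17 + 3\right) = - 92 \left(- \frac{89}{-9 + 3}\right) + 3 \cdot 20 = - 92 \left(- \frac{89}{-6}\right) + 60 = - 92 \left(\left(-89\right) \left(- \frac{1}{6}\right)\right) + 60 = \left(-92\right) \frac{89}{6} + 60 = - \frac{4094}{3} + 60 = - \frac{3914}{3}$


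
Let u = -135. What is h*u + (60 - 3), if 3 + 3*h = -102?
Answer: 4782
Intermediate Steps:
h = -35 (h = -1 + (⅓)*(-102) = -1 - 34 = -35)
h*u + (60 - 3) = -35*(-135) + (60 - 3) = 4725 + 57 = 4782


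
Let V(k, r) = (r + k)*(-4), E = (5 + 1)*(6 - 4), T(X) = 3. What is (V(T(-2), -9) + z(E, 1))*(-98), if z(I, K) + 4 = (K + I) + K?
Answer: -3332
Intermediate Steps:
E = 12 (E = 6*2 = 12)
V(k, r) = -4*k - 4*r (V(k, r) = (k + r)*(-4) = -4*k - 4*r)
z(I, K) = -4 + I + 2*K (z(I, K) = -4 + ((K + I) + K) = -4 + ((I + K) + K) = -4 + (I + 2*K) = -4 + I + 2*K)
(V(T(-2), -9) + z(E, 1))*(-98) = ((-4*3 - 4*(-9)) + (-4 + 12 + 2*1))*(-98) = ((-12 + 36) + (-4 + 12 + 2))*(-98) = (24 + 10)*(-98) = 34*(-98) = -3332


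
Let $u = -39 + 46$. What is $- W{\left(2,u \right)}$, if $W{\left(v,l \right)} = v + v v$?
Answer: $-6$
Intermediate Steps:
$u = 7$
$W{\left(v,l \right)} = v + v^{2}$
$- W{\left(2,u \right)} = - 2 \left(1 + 2\right) = - 2 \cdot 3 = \left(-1\right) 6 = -6$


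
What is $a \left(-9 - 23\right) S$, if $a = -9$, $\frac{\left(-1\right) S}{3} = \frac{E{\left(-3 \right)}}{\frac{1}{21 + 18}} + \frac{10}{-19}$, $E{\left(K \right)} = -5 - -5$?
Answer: $\frac{8640}{19} \approx 454.74$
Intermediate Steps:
$E{\left(K \right)} = 0$ ($E{\left(K \right)} = -5 + 5 = 0$)
$S = \frac{30}{19}$ ($S = - 3 \left(\frac{0}{\frac{1}{21 + 18}} + \frac{10}{-19}\right) = - 3 \left(\frac{0}{\frac{1}{39}} + 10 \left(- \frac{1}{19}\right)\right) = - 3 \left(0 \frac{1}{\frac{1}{39}} - \frac{10}{19}\right) = - 3 \left(0 \cdot 39 - \frac{10}{19}\right) = - 3 \left(0 - \frac{10}{19}\right) = \left(-3\right) \left(- \frac{10}{19}\right) = \frac{30}{19} \approx 1.5789$)
$a \left(-9 - 23\right) S = - 9 \left(-9 - 23\right) \frac{30}{19} = \left(-9\right) \left(-32\right) \frac{30}{19} = 288 \cdot \frac{30}{19} = \frac{8640}{19}$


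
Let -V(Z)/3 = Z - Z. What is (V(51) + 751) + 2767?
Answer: 3518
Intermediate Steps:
V(Z) = 0 (V(Z) = -3*(Z - Z) = -3*0 = 0)
(V(51) + 751) + 2767 = (0 + 751) + 2767 = 751 + 2767 = 3518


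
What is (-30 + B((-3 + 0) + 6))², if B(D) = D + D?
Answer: 576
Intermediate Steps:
B(D) = 2*D
(-30 + B((-3 + 0) + 6))² = (-30 + 2*((-3 + 0) + 6))² = (-30 + 2*(-3 + 6))² = (-30 + 2*3)² = (-30 + 6)² = (-24)² = 576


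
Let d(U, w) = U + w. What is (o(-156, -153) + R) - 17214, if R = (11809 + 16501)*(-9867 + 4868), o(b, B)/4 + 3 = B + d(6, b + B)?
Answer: -141540740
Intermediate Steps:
o(b, B) = 12 + 4*b + 8*B (o(b, B) = -12 + 4*(B + (6 + (b + B))) = -12 + 4*(B + (6 + (B + b))) = -12 + 4*(B + (6 + B + b)) = -12 + 4*(6 + b + 2*B) = -12 + (24 + 4*b + 8*B) = 12 + 4*b + 8*B)
R = -141521690 (R = 28310*(-4999) = -141521690)
(o(-156, -153) + R) - 17214 = ((12 + 4*(-156) + 8*(-153)) - 141521690) - 17214 = ((12 - 624 - 1224) - 141521690) - 17214 = (-1836 - 141521690) - 17214 = -141523526 - 17214 = -141540740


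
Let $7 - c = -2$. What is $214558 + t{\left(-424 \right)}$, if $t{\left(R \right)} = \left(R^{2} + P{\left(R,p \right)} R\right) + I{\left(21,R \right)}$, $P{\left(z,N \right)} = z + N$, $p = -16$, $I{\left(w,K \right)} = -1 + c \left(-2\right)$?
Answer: $580875$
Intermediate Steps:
$c = 9$ ($c = 7 - -2 = 7 + 2 = 9$)
$I{\left(w,K \right)} = -19$ ($I{\left(w,K \right)} = -1 + 9 \left(-2\right) = -1 - 18 = -19$)
$P{\left(z,N \right)} = N + z$
$t{\left(R \right)} = -19 + R^{2} + R \left(-16 + R\right)$ ($t{\left(R \right)} = \left(R^{2} + \left(-16 + R\right) R\right) - 19 = \left(R^{2} + R \left(-16 + R\right)\right) - 19 = -19 + R^{2} + R \left(-16 + R\right)$)
$214558 + t{\left(-424 \right)} = 214558 - \left(19 - 179776 + 424 \left(-16 - 424\right)\right) = 214558 - -366317 = 214558 + \left(-19 + 179776 + 186560\right) = 214558 + 366317 = 580875$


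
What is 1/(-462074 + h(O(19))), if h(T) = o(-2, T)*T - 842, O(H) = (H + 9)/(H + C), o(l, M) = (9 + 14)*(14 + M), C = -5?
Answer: -1/462180 ≈ -2.1637e-6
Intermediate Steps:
o(l, M) = 322 + 23*M (o(l, M) = 23*(14 + M) = 322 + 23*M)
O(H) = (9 + H)/(-5 + H) (O(H) = (H + 9)/(H - 5) = (9 + H)/(-5 + H))
h(T) = -842 + T*(322 + 23*T) (h(T) = (322 + 23*T)*T - 842 = T*(322 + 23*T) - 842 = -842 + T*(322 + 23*T))
1/(-462074 + h(O(19))) = 1/(-462074 + (-842 + 23*((9 + 19)/(-5 + 19))*(14 + (9 + 19)/(-5 + 19)))) = 1/(-462074 + (-842 + 23*(28/14)*(14 + 28/14))) = 1/(-462074 + (-842 + 23*((1/14)*28)*(14 + (1/14)*28))) = 1/(-462074 + (-842 + 23*2*(14 + 2))) = 1/(-462074 + (-842 + 23*2*16)) = 1/(-462074 + (-842 + 736)) = 1/(-462074 - 106) = 1/(-462180) = -1/462180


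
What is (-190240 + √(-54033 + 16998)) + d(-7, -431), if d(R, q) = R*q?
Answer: -187223 + 3*I*√4115 ≈ -1.8722e+5 + 192.44*I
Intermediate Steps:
(-190240 + √(-54033 + 16998)) + d(-7, -431) = (-190240 + √(-54033 + 16998)) - 7*(-431) = (-190240 + √(-37035)) + 3017 = (-190240 + 3*I*√4115) + 3017 = -187223 + 3*I*√4115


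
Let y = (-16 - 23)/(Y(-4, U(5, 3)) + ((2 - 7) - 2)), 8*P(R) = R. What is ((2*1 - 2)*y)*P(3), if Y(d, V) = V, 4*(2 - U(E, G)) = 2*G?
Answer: 0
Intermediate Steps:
P(R) = R/8
U(E, G) = 2 - G/2
y = 6 (y = (-16 - 23)/((2 - ½*3) + ((2 - 7) - 2)) = -39/((2 - 3/2) + (-5 - 2)) = -39/(½ - 7) = -39/(-13/2) = -39*(-2/13) = 6)
((2*1 - 2)*y)*P(3) = ((2*1 - 2)*6)*((⅛)*3) = ((2 - 2)*6)*(3/8) = (0*6)*(3/8) = 0*(3/8) = 0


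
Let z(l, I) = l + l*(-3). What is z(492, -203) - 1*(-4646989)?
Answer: 4646005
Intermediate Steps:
z(l, I) = -2*l (z(l, I) = l - 3*l = -2*l)
z(492, -203) - 1*(-4646989) = -2*492 - 1*(-4646989) = -984 + 4646989 = 4646005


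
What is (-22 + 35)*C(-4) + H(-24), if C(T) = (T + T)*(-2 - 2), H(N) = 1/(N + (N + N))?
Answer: 29951/72 ≈ 415.99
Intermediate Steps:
H(N) = 1/(3*N) (H(N) = 1/(N + 2*N) = 1/(3*N))
C(T) = -8*T (C(T) = (2*T)*(-4) = -8*T)
(-22 + 35)*C(-4) + H(-24) = (-22 + 35)*(-8*(-4)) + (⅓)/(-24) = 13*32 + (⅓)*(-1/24) = 416 - 1/72 = 29951/72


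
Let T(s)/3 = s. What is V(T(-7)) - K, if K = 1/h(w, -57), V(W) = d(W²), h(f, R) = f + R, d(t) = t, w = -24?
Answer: 35722/81 ≈ 441.01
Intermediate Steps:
T(s) = 3*s
h(f, R) = R + f
V(W) = W²
K = -1/81 (K = 1/(-57 - 24) = 1/(-81) = -1/81 ≈ -0.012346)
V(T(-7)) - K = (3*(-7))² - 1*(-1/81) = (-21)² + 1/81 = 441 + 1/81 = 35722/81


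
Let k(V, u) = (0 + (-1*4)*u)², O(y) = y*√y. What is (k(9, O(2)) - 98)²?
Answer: 900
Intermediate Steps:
O(y) = y^(3/2)
k(V, u) = 16*u² (k(V, u) = (0 - 4*u)² = (-4*u)² = 16*u²)
(k(9, O(2)) - 98)² = (16*(2^(3/2))² - 98)² = (16*(2*√2)² - 98)² = (16*8 - 98)² = (128 - 98)² = 30² = 900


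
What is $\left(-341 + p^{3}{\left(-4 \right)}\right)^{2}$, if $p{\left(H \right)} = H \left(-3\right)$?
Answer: $1923769$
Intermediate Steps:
$p{\left(H \right)} = - 3 H$
$\left(-341 + p^{3}{\left(-4 \right)}\right)^{2} = \left(-341 + \left(\left(-3\right) \left(-4\right)\right)^{3}\right)^{2} = \left(-341 + 12^{3}\right)^{2} = \left(-341 + 1728\right)^{2} = 1387^{2} = 1923769$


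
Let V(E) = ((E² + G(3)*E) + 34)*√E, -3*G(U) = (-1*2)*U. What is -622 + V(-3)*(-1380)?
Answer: -622 - 51060*I*√3 ≈ -622.0 - 88439.0*I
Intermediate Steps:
G(U) = 2*U/3 (G(U) = -(-1*2)*U/3 = -(-2)*U/3 = 2*U/3)
V(E) = √E*(34 + E² + 2*E) (V(E) = ((E² + ((⅔)*3)*E) + 34)*√E = ((E² + 2*E) + 34)*√E = (34 + E² + 2*E)*√E = √E*(34 + E² + 2*E))
-622 + V(-3)*(-1380) = -622 + (√(-3)*(34 + (-3)² + 2*(-3)))*(-1380) = -622 + ((I*√3)*(34 + 9 - 6))*(-1380) = -622 + ((I*√3)*37)*(-1380) = -622 + (37*I*√3)*(-1380) = -622 - 51060*I*√3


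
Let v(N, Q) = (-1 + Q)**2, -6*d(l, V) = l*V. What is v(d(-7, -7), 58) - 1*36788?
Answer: -33539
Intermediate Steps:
d(l, V) = -V*l/6 (d(l, V) = -l*V/6 = -V*l/6)
v(d(-7, -7), 58) - 1*36788 = (-1 + 58)**2 - 1*36788 = 57**2 - 36788 = 3249 - 36788 = -33539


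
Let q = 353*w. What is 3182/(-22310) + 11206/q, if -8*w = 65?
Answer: -15946599/3937715 ≈ -4.0497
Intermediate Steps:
w = -65/8 (w = -⅛*65 = -65/8 ≈ -8.1250)
q = -22945/8 (q = 353*(-65/8) = -22945/8 ≈ -2868.1)
3182/(-22310) + 11206/q = 3182/(-22310) + 11206/(-22945/8) = 3182*(-1/22310) + 11206*(-8/22945) = -1591/11155 - 6896/1765 = -15946599/3937715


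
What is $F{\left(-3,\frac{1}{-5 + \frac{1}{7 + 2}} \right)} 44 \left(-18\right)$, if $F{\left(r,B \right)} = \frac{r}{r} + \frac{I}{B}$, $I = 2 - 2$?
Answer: $-792$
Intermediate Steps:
$I = 0$ ($I = 2 - 2 = 0$)
$F{\left(r,B \right)} = 1$ ($F{\left(r,B \right)} = \frac{r}{r} + \frac{0}{B} = 1 + 0 = 1$)
$F{\left(-3,\frac{1}{-5 + \frac{1}{7 + 2}} \right)} 44 \left(-18\right) = 1 \cdot 44 \left(-18\right) = 44 \left(-18\right) = -792$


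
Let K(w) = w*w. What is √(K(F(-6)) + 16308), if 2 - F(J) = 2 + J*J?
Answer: 6*√489 ≈ 132.68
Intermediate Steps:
F(J) = -J² (F(J) = 2 - (2 + J*J) = 2 - (2 + J²) = 2 + (-2 - J²) = -J²)
K(w) = w²
√(K(F(-6)) + 16308) = √((-1*(-6)²)² + 16308) = √((-1*36)² + 16308) = √((-36)² + 16308) = √(1296 + 16308) = √17604 = 6*√489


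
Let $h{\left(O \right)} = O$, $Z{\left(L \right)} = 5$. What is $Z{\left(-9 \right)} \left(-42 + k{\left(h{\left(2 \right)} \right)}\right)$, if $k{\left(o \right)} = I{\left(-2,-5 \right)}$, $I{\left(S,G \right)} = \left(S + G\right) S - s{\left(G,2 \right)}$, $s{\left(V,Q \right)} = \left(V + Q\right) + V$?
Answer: $-100$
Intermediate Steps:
$s{\left(V,Q \right)} = Q + 2 V$ ($s{\left(V,Q \right)} = \left(Q + V\right) + V = Q + 2 V$)
$I{\left(S,G \right)} = -2 - 2 G + S \left(G + S\right)$ ($I{\left(S,G \right)} = \left(S + G\right) S - \left(2 + 2 G\right) = \left(G + S\right) S - \left(2 + 2 G\right) = S \left(G + S\right) - \left(2 + 2 G\right) = -2 - 2 G + S \left(G + S\right)$)
$k{\left(o \right)} = 22$ ($k{\left(o \right)} = -2 + \left(-2\right)^{2} - -10 - -10 = -2 + 4 + 10 + 10 = 22$)
$Z{\left(-9 \right)} \left(-42 + k{\left(h{\left(2 \right)} \right)}\right) = 5 \left(-42 + 22\right) = 5 \left(-20\right) = -100$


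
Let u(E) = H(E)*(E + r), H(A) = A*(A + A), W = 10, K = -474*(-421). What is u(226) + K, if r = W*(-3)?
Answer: 20221346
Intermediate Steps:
K = 199554
H(A) = 2*A² (H(A) = A*(2*A) = 2*A²)
r = -30 (r = 10*(-3) = -30)
u(E) = 2*E²*(-30 + E) (u(E) = (2*E²)*(E - 30) = (2*E²)*(-30 + E) = 2*E²*(-30 + E))
u(226) + K = 2*226²*(-30 + 226) + 199554 = 2*51076*196 + 199554 = 20021792 + 199554 = 20221346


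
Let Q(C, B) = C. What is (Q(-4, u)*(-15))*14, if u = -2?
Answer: 840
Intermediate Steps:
(Q(-4, u)*(-15))*14 = -4*(-15)*14 = 60*14 = 840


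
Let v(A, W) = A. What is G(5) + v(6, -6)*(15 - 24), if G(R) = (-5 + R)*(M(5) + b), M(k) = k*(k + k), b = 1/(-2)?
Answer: -54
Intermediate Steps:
b = -1/2 ≈ -0.50000
M(k) = 2*k**2 (M(k) = k*(2*k) = 2*k**2)
G(R) = -495/2 + 99*R/2 (G(R) = (-5 + R)*(2*5**2 - 1/2) = (-5 + R)*(2*25 - 1/2) = (-5 + R)*(50 - 1/2) = (-5 + R)*(99/2) = -495/2 + 99*R/2)
G(5) + v(6, -6)*(15 - 24) = (-495/2 + (99/2)*5) + 6*(15 - 24) = (-495/2 + 495/2) + 6*(-9) = 0 - 54 = -54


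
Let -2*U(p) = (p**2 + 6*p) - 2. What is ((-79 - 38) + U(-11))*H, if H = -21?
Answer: 6027/2 ≈ 3013.5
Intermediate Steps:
U(p) = 1 - 3*p - p**2/2 (U(p) = -((p**2 + 6*p) - 2)/2 = -(-2 + p**2 + 6*p)/2 = 1 - 3*p - p**2/2)
((-79 - 38) + U(-11))*H = ((-79 - 38) + (1 - 3*(-11) - 1/2*(-11)**2))*(-21) = (-117 + (1 + 33 - 1/2*121))*(-21) = (-117 + (1 + 33 - 121/2))*(-21) = (-117 - 53/2)*(-21) = -287/2*(-21) = 6027/2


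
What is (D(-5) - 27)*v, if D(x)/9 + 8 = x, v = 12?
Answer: -1728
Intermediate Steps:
D(x) = -72 + 9*x
(D(-5) - 27)*v = ((-72 + 9*(-5)) - 27)*12 = ((-72 - 45) - 27)*12 = (-117 - 27)*12 = -144*12 = -1728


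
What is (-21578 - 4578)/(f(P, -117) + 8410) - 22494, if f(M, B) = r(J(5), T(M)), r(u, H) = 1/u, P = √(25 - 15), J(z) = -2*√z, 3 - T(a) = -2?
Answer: -31823557044706/1414561999 - 52312*√5/1414561999 ≈ -22497.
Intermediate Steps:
T(a) = 5 (T(a) = 3 - 1*(-2) = 3 + 2 = 5)
P = √10 ≈ 3.1623
f(M, B) = -√5/10 (f(M, B) = 1/(-2*√5) = -√5/10)
(-21578 - 4578)/(f(P, -117) + 8410) - 22494 = (-21578 - 4578)/(-√5/10 + 8410) - 22494 = -26156/(8410 - √5/10) - 22494 = -22494 - 26156/(8410 - √5/10)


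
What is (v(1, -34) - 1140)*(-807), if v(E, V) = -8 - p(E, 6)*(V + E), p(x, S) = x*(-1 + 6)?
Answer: 793281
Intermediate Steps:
p(x, S) = 5*x (p(x, S) = x*5 = 5*x)
v(E, V) = -8 - 5*E*(E + V) (v(E, V) = -8 - 5*E*(V + E) = -8 - 5*E*(E + V))
(v(1, -34) - 1140)*(-807) = ((-8 - 5*1² - 5*1*(-34)) - 1140)*(-807) = ((-8 - 5*1 + 170) - 1140)*(-807) = ((-8 - 5 + 170) - 1140)*(-807) = (157 - 1140)*(-807) = -983*(-807) = 793281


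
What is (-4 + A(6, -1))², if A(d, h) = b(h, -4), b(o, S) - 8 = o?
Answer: 9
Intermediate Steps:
b(o, S) = 8 + o
A(d, h) = 8 + h
(-4 + A(6, -1))² = (-4 + (8 - 1))² = (-4 + 7)² = 3² = 9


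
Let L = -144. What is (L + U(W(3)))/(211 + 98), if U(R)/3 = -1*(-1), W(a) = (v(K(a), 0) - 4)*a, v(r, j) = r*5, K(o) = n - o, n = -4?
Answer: -47/103 ≈ -0.45631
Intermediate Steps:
K(o) = -4 - o
v(r, j) = 5*r
W(a) = a*(-24 - 5*a) (W(a) = (5*(-4 - a) - 4)*a = ((-20 - 5*a) - 4)*a = (-24 - 5*a)*a = a*(-24 - 5*a))
U(R) = 3 (U(R) = 3*(-1*(-1)) = 3*1 = 3)
(L + U(W(3)))/(211 + 98) = (-144 + 3)/(211 + 98) = -141/309 = -141*1/309 = -47/103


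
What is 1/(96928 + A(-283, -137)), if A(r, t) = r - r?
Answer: 1/96928 ≈ 1.0317e-5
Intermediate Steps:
A(r, t) = 0
1/(96928 + A(-283, -137)) = 1/(96928 + 0) = 1/96928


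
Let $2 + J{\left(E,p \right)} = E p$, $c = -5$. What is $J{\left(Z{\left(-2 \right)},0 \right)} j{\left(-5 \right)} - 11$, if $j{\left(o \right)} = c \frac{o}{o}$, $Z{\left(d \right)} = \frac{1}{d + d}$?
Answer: $-1$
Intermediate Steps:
$Z{\left(d \right)} = \frac{1}{2 d}$
$J{\left(E,p \right)} = -2 + E p$
$j{\left(o \right)} = -5$ ($j{\left(o \right)} = - 5 \frac{o}{o} = \left(-5\right) 1 = -5$)
$J{\left(Z{\left(-2 \right)},0 \right)} j{\left(-5 \right)} - 11 = \left(-2 + \frac{1}{2 \left(-2\right)} 0\right) \left(-5\right) - 11 = \left(-2 + \frac{1}{2} \left(- \frac{1}{2}\right) 0\right) \left(-5\right) - 11 = \left(-2 - 0\right) \left(-5\right) - 11 = \left(-2 + 0\right) \left(-5\right) - 11 = \left(-2\right) \left(-5\right) - 11 = 10 - 11 = -1$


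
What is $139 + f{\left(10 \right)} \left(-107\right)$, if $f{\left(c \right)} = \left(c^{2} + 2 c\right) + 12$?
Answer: $-13985$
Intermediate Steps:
$f{\left(c \right)} = 12 + c^{2} + 2 c$
$139 + f{\left(10 \right)} \left(-107\right) = 139 + \left(12 + 10^{2} + 2 \cdot 10\right) \left(-107\right) = 139 + \left(12 + 100 + 20\right) \left(-107\right) = 139 + 132 \left(-107\right) = 139 - 14124 = -13985$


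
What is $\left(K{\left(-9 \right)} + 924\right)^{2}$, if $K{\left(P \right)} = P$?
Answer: $837225$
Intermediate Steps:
$\left(K{\left(-9 \right)} + 924\right)^{2} = \left(-9 + 924\right)^{2} = 915^{2} = 837225$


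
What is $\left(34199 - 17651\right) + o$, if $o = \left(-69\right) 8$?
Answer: $15996$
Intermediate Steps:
$o = -552$
$\left(34199 - 17651\right) + o = \left(34199 - 17651\right) - 552 = 16548 - 552 = 15996$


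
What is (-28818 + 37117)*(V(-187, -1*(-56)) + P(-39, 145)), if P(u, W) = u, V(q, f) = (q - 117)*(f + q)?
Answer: 330175715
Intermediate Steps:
V(q, f) = (-117 + q)*(f + q)
(-28818 + 37117)*(V(-187, -1*(-56)) + P(-39, 145)) = (-28818 + 37117)*(((-187)² - (-117)*(-56) - 117*(-187) - 1*(-56)*(-187)) - 39) = 8299*((34969 - 117*56 + 21879 + 56*(-187)) - 39) = 8299*((34969 - 6552 + 21879 - 10472) - 39) = 8299*(39824 - 39) = 8299*39785 = 330175715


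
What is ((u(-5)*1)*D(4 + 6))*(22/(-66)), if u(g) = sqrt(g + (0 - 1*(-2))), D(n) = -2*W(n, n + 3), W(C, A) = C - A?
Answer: -2*I*sqrt(3) ≈ -3.4641*I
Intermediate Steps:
D(n) = 6 (D(n) = -2*(n - (n + 3)) = -2*(n - (3 + n)) = -2*(n + (-3 - n)) = -2*(-3) = 6)
u(g) = sqrt(2 + g) (u(g) = sqrt(g + (0 + 2)) = sqrt(g + 2) = sqrt(2 + g))
((u(-5)*1)*D(4 + 6))*(22/(-66)) = ((sqrt(2 - 5)*1)*6)*(22/(-66)) = ((sqrt(-3)*1)*6)*(22*(-1/66)) = (((I*sqrt(3))*1)*6)*(-1/3) = ((I*sqrt(3))*6)*(-1/3) = (6*I*sqrt(3))*(-1/3) = -2*I*sqrt(3)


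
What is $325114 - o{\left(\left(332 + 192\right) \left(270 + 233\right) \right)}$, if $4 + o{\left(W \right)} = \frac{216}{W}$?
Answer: $\frac{21423000320}{65893} \approx 3.2512 \cdot 10^{5}$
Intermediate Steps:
$o{\left(W \right)} = -4 + \frac{216}{W}$
$325114 - o{\left(\left(332 + 192\right) \left(270 + 233\right) \right)} = 325114 - \left(-4 + \frac{216}{\left(332 + 192\right) \left(270 + 233\right)}\right) = 325114 - \left(-4 + \frac{216}{524 \cdot 503}\right) = 325114 - \left(-4 + \frac{216}{263572}\right) = 325114 - \left(-4 + 216 \cdot \frac{1}{263572}\right) = 325114 - \left(-4 + \frac{54}{65893}\right) = 325114 - - \frac{263518}{65893} = 325114 + \frac{263518}{65893} = \frac{21423000320}{65893}$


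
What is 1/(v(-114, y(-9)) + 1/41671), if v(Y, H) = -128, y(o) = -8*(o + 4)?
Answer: -41671/5333887 ≈ -0.0078125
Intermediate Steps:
y(o) = -32 - 8*o (y(o) = -8*(4 + o) = -32 - 8*o)
1/(v(-114, y(-9)) + 1/41671) = 1/(-128 + 1/41671) = 1/(-5333887/41671) = -41671/5333887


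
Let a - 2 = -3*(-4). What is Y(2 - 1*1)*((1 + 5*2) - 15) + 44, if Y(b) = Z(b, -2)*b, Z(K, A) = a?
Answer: -12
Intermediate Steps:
a = 14 (a = 2 - 3*(-4) = 2 + 12 = 14)
Z(K, A) = 14
Y(b) = 14*b
Y(2 - 1*1)*((1 + 5*2) - 15) + 44 = (14*(2 - 1*1))*((1 + 5*2) - 15) + 44 = (14*(2 - 1))*((1 + 10) - 15) + 44 = (14*1)*(11 - 15) + 44 = 14*(-4) + 44 = -56 + 44 = -12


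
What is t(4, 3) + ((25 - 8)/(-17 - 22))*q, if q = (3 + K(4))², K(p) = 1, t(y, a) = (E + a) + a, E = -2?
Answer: -116/39 ≈ -2.9744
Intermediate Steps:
t(y, a) = -2 + 2*a (t(y, a) = (-2 + a) + a = -2 + 2*a)
q = 16 (q = (3 + 1)² = 4² = 16)
t(4, 3) + ((25 - 8)/(-17 - 22))*q = (-2 + 2*3) + ((25 - 8)/(-17 - 22))*16 = (-2 + 6) + (17/(-39))*16 = 4 + (17*(-1/39))*16 = 4 - 17/39*16 = 4 - 272/39 = -116/39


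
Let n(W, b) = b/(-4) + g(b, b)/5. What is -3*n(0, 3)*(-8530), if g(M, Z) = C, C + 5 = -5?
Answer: -140745/2 ≈ -70373.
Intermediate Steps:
C = -10 (C = -5 - 5 = -10)
g(M, Z) = -10
n(W, b) = -2 - b/4 (n(W, b) = b/(-4) - 10/5 = b*(-1/4) - 10*1/5 = -b/4 - 2 = -2 - b/4)
-3*n(0, 3)*(-8530) = -3*(-2 - 1/4*3)*(-8530) = -3*(-2 - 3/4)*(-8530) = -3*(-11/4)*(-8530) = -(-33)*(-8530)/4 = -1*140745/2 = -140745/2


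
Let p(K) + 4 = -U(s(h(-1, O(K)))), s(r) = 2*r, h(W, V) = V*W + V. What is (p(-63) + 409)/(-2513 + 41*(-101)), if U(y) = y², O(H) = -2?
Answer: -135/2218 ≈ -0.060866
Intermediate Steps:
h(W, V) = V + V*W
p(K) = -4 (p(K) = -4 - (2*(-2*(1 - 1)))² = -4 - (2*(-2*0))² = -4 - (2*0)² = -4 - 1*0² = -4 - 1*0 = -4 + 0 = -4)
(p(-63) + 409)/(-2513 + 41*(-101)) = (-4 + 409)/(-2513 + 41*(-101)) = 405/(-2513 - 4141) = 405/(-6654) = 405*(-1/6654) = -135/2218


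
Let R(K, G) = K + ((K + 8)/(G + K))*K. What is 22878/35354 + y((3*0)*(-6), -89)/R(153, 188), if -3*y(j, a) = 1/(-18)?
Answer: 47449554893/73315781748 ≈ 0.64719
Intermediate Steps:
y(j, a) = 1/54 (y(j, a) = -⅓/(-18) = -⅓*(-1/18) = 1/54)
R(K, G) = K + K*(8 + K)/(G + K) (R(K, G) = K + ((8 + K)/(G + K))*K = K + K*(8 + K)/(G + K))
22878/35354 + y((3*0)*(-6), -89)/R(153, 188) = 22878/35354 + 1/(54*((153*(8 + 188 + 2*153)/(188 + 153)))) = 22878*(1/35354) + 1/(54*((153*(8 + 188 + 306)/341))) = 11439/17677 + 1/(54*((153*(1/341)*502))) = 11439/17677 + 1/(54*(76806/341)) = 11439/17677 + (1/54)*(341/76806) = 11439/17677 + 341/4147524 = 47449554893/73315781748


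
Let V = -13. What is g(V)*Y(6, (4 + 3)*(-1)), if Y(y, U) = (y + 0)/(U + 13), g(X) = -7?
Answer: -7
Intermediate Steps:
Y(y, U) = y/(13 + U)
g(V)*Y(6, (4 + 3)*(-1)) = -42/(13 + (4 + 3)*(-1)) = -42/(13 + 7*(-1)) = -42/(13 - 7) = -42/6 = -7*1 = -7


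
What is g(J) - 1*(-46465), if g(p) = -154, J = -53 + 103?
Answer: 46311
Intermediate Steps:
J = 50
g(J) - 1*(-46465) = -154 - 1*(-46465) = -154 + 46465 = 46311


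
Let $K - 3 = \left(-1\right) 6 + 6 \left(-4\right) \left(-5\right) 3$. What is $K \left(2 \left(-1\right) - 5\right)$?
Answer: $-2499$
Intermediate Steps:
$K = 357$ ($K = 3 - \left(6 - 6 \left(-4\right) \left(-5\right) 3\right) = 3 - \left(6 - \left(-24\right) \left(-5\right) 3\right) = 3 + \left(-6 + 120 \cdot 3\right) = 3 + \left(-6 + 360\right) = 3 + 354 = 357$)
$K \left(2 \left(-1\right) - 5\right) = 357 \left(2 \left(-1\right) - 5\right) = 357 \left(-2 - 5\right) = 357 \left(-7\right) = -2499$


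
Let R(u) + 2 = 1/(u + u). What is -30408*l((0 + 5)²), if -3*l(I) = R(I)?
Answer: -501732/25 ≈ -20069.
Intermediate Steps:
R(u) = -2 + 1/(2*u) (R(u) = -2 + 1/(u + u) = -2 + 1/(2*u))
l(I) = ⅔ - 1/(6*I) (l(I) = -(-2 + 1/(2*I))/3 = ⅔ - 1/(6*I))
-30408*l((0 + 5)²) = -5068*(-1 + 4*(0 + 5)²)/((0 + 5)²) = -5068*(-1 + 4*5²)/(5²) = -5068*(-1 + 4*25)/25 = -5068*(-1 + 100)/25 = -5068*99/25 = -30408*33/50 = -501732/25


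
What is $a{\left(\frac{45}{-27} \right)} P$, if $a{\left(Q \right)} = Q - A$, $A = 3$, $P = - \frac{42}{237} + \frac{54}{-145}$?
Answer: $\frac{88144}{34365} \approx 2.5649$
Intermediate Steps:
$P = - \frac{6296}{11455}$ ($P = \left(-42\right) \frac{1}{237} + 54 \left(- \frac{1}{145}\right) = - \frac{14}{79} - \frac{54}{145} = - \frac{6296}{11455} \approx -0.54963$)
$a{\left(Q \right)} = -3 + Q$ ($a{\left(Q \right)} = Q - 3 = -3 + Q$)
$a{\left(\frac{45}{-27} \right)} P = \left(-3 + \frac{45}{-27}\right) \left(- \frac{6296}{11455}\right) = \left(-3 + 45 \left(- \frac{1}{27}\right)\right) \left(- \frac{6296}{11455}\right) = \left(-3 - \frac{5}{3}\right) \left(- \frac{6296}{11455}\right) = \left(- \frac{14}{3}\right) \left(- \frac{6296}{11455}\right) = \frac{88144}{34365}$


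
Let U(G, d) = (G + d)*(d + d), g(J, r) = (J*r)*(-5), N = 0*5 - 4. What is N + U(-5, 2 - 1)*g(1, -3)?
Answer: -124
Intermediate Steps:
N = -4 (N = 0 - 4 = -4)
g(J, r) = -5*J*r
U(G, d) = 2*d*(G + d) (U(G, d) = (G + d)*(2*d) = 2*d*(G + d))
N + U(-5, 2 - 1)*g(1, -3) = -4 + (2*(2 - 1)*(-5 + (2 - 1)))*(-5*1*(-3)) = -4 + (2*1*(-5 + 1))*15 = -4 + (2*1*(-4))*15 = -4 - 8*15 = -4 - 120 = -124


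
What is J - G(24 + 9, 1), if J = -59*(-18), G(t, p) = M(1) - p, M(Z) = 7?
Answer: 1056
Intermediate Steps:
G(t, p) = 7 - p
J = 1062
J - G(24 + 9, 1) = 1062 - (7 - 1*1) = 1062 - (7 - 1) = 1062 - 1*6 = 1062 - 6 = 1056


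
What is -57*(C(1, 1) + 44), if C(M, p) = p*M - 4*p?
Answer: -2337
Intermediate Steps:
C(M, p) = -4*p + M*p (C(M, p) = M*p - 4*p = -4*p + M*p)
-57*(C(1, 1) + 44) = -57*(1*(-4 + 1) + 44) = -57*(1*(-3) + 44) = -57*(-3 + 44) = -57*41 = -2337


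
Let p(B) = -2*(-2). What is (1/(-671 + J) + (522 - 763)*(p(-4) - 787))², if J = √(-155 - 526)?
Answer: (47787039027072*√681 + 16008301859038615*I)/(2*(671*√681 + 224780*I)) ≈ 3.5609e+10 - 23.0*I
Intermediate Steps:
p(B) = 4
J = I*√681 (J = √(-681) = I*√681 ≈ 26.096*I)
(1/(-671 + J) + (522 - 763)*(p(-4) - 787))² = (1/(-671 + I*√681) + (522 - 763)*(4 - 787))² = (1/(-671 + I*√681) - 241*(-783))² = (1/(-671 + I*√681) + 188703)² = (188703 + 1/(-671 + I*√681))²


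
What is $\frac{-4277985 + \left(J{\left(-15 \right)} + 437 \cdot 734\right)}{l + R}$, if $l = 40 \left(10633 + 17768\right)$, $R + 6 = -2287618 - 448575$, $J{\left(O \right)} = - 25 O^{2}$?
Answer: $\frac{3962852}{1600159} \approx 2.4765$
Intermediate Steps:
$R = -2736199$ ($R = -6 - 2736193 = -2736199$)
$l = 1136040$ ($l = 40 \cdot 28401 = 1136040$)
$\frac{-4277985 + \left(J{\left(-15 \right)} + 437 \cdot 734\right)}{l + R} = \frac{-4277985 + \left(- 25 \left(-15\right)^{2} + 437 \cdot 734\right)}{1136040 - 2736199} = \frac{-4277985 + \left(\left(-25\right) 225 + 320758\right)}{-1600159} = \left(-4277985 + \left(-5625 + 320758\right)\right) \left(- \frac{1}{1600159}\right) = \left(-4277985 + 315133\right) \left(- \frac{1}{1600159}\right) = \left(-3962852\right) \left(- \frac{1}{1600159}\right) = \frac{3962852}{1600159}$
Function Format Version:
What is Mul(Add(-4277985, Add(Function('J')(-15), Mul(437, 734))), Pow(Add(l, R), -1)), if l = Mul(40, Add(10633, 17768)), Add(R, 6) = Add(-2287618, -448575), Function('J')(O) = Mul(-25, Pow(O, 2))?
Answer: Rational(3962852, 1600159) ≈ 2.4765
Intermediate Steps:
R = -2736199 (R = Add(-6, Add(-2287618, -448575)) = Add(-6, -2736193) = -2736199)
l = 1136040 (l = Mul(40, 28401) = 1136040)
Mul(Add(-4277985, Add(Function('J')(-15), Mul(437, 734))), Pow(Add(l, R), -1)) = Mul(Add(-4277985, Add(Mul(-25, Pow(-15, 2)), Mul(437, 734))), Pow(Add(1136040, -2736199), -1)) = Mul(Add(-4277985, Add(Mul(-25, 225), 320758)), Pow(-1600159, -1)) = Mul(Add(-4277985, Add(-5625, 320758)), Rational(-1, 1600159)) = Mul(Add(-4277985, 315133), Rational(-1, 1600159)) = Mul(-3962852, Rational(-1, 1600159)) = Rational(3962852, 1600159)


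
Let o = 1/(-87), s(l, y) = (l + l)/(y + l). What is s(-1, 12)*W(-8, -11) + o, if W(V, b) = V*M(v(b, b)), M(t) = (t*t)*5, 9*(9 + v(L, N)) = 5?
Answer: 13400023/25839 ≈ 518.60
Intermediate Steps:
v(L, N) = -76/9 (v(L, N) = -9 + (⅑)*5 = -9 + 5/9 = -76/9)
M(t) = 5*t² (M(t) = t²*5 = 5*t²)
s(l, y) = 2*l/(l + y) (s(l, y) = (2*l)/(l + y) = 2*l/(l + y))
o = -1/87 ≈ -0.011494
W(V, b) = 28880*V/81 (W(V, b) = V*(5*(-76/9)²) = V*(5*(5776/81)) = V*(28880/81) = 28880*V/81)
s(-1, 12)*W(-8, -11) + o = (2*(-1)/(-1 + 12))*((28880/81)*(-8)) - 1/87 = (2*(-1)/11)*(-231040/81) - 1/87 = (2*(-1)*(1/11))*(-231040/81) - 1/87 = -2/11*(-231040/81) - 1/87 = 462080/891 - 1/87 = 13400023/25839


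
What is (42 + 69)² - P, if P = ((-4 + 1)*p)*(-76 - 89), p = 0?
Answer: 12321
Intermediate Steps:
P = 0 (P = ((-4 + 1)*0)*(-76 - 89) = -3*0*(-165) = 0*(-165) = 0)
(42 + 69)² - P = (42 + 69)² - 1*0 = 111² + 0 = 12321 + 0 = 12321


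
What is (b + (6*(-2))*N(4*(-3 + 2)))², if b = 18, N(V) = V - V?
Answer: 324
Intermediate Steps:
N(V) = 0
(b + (6*(-2))*N(4*(-3 + 2)))² = (18 + (6*(-2))*0)² = (18 - 12*0)² = (18 + 0)² = 18² = 324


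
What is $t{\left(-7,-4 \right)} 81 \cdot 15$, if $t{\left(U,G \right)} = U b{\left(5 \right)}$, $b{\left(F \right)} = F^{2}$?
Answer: $-212625$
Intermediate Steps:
$t{\left(U,G \right)} = 25 U$ ($t{\left(U,G \right)} = U 5^{2} = U 25 = 25 U$)
$t{\left(-7,-4 \right)} 81 \cdot 15 = 25 \left(-7\right) 81 \cdot 15 = \left(-175\right) 81 \cdot 15 = \left(-14175\right) 15 = -212625$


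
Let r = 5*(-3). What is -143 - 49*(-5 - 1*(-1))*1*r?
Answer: -3083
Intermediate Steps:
r = -15
-143 - 49*(-5 - 1*(-1))*1*r = -143 - 49*(-5 - 1*(-1))*1*(-15) = -143 - 49*(-5 + 1)*1*(-15) = -143 - 49*(-4*1)*(-15) = -143 - (-196)*(-15) = -143 - 49*60 = -143 - 2940 = -3083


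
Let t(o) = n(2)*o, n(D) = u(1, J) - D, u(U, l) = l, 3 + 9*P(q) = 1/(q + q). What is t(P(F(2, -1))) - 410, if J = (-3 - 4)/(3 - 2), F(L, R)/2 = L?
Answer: -3257/8 ≈ -407.13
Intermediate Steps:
F(L, R) = 2*L
P(q) = -⅓ + 1/(18*q) (P(q) = -⅓ + 1/(9*(q + q)) = -⅓ + 1/(9*((2*q))) = -⅓ + (1/(2*q))/9 = -⅓ + 1/(18*q))
J = -7 (J = -7/1 = -7*1 = -7)
n(D) = -7 - D
t(o) = -9*o (t(o) = (-7 - 1*2)*o = (-7 - 2)*o = -9*o)
t(P(F(2, -1))) - 410 = -(1 - 12*2)/(2*(2*2)) - 410 = -(1 - 6*4)/(2*4) - 410 = -(1 - 24)/(2*4) - 410 = -(-23)/(2*4) - 410 = -9*(-23/72) - 410 = 23/8 - 410 = -3257/8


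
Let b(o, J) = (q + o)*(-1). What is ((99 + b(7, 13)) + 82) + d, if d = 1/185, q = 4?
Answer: 31451/185 ≈ 170.01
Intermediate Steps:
b(o, J) = -4 - o (b(o, J) = (4 + o)*(-1) = -4 - o)
d = 1/185 ≈ 0.0054054
((99 + b(7, 13)) + 82) + d = ((99 + (-4 - 1*7)) + 82) + 1/185 = ((99 + (-4 - 7)) + 82) + 1/185 = ((99 - 11) + 82) + 1/185 = (88 + 82) + 1/185 = 170 + 1/185 = 31451/185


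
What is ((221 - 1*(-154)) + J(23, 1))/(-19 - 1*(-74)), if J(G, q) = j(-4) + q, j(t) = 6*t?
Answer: 32/5 ≈ 6.4000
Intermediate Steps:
J(G, q) = -24 + q (J(G, q) = 6*(-4) + q = -24 + q)
((221 - 1*(-154)) + J(23, 1))/(-19 - 1*(-74)) = ((221 - 1*(-154)) + (-24 + 1))/(-19 - 1*(-74)) = ((221 + 154) - 23)/(-19 + 74) = (375 - 23)/55 = 352*(1/55) = 32/5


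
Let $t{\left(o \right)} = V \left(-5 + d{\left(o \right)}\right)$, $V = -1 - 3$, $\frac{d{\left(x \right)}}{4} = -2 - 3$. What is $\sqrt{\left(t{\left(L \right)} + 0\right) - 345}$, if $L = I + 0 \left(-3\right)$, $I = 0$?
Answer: $7 i \sqrt{5} \approx 15.652 i$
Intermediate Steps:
$d{\left(x \right)} = -20$ ($d{\left(x \right)} = 4 \left(-2 - 3\right) = 4 \left(-5\right) = -20$)
$V = -4$ ($V = -1 - 3 = -4$)
$L = 0$ ($L = 0 + 0 \left(-3\right) = 0 + 0 = 0$)
$t{\left(o \right)} = 100$ ($t{\left(o \right)} = - 4 \left(-5 - 20\right) = \left(-4\right) \left(-25\right) = 100$)
$\sqrt{\left(t{\left(L \right)} + 0\right) - 345} = \sqrt{\left(100 + 0\right) - 345} = \sqrt{100 - 345} = \sqrt{-245} = 7 i \sqrt{5}$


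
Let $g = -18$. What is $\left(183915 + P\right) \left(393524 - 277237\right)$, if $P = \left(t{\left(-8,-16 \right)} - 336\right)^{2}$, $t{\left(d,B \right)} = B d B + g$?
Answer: $692316863953$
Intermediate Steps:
$t{\left(d,B \right)} = -18 + d B^{2}$ ($t{\left(d,B \right)} = B d B - 18 = d B^{2} - 18 = -18 + d B^{2}$)
$P = 5769604$ ($P = \left(\left(-18 - 8 \left(-16\right)^{2}\right) - 336\right)^{2} = \left(\left(-18 - 2048\right) - 336\right)^{2} = \left(-2066 - 336\right)^{2} = \left(-2402\right)^{2} = 5769604$)
$\left(183915 + P\right) \left(393524 - 277237\right) = \left(183915 + 5769604\right) \left(393524 - 277237\right) = 5953519 \left(393524 - 277237\right) = 5953519 \cdot 116287 = 692316863953$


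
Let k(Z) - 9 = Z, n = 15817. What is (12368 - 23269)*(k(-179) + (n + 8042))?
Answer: -258233789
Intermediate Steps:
k(Z) = 9 + Z
(12368 - 23269)*(k(-179) + (n + 8042)) = (12368 - 23269)*((9 - 179) + (15817 + 8042)) = -10901*(-170 + 23859) = -10901*23689 = -258233789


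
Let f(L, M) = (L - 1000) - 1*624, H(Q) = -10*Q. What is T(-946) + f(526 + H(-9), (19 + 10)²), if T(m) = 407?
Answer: -601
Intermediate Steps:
f(L, M) = -1624 + L (f(L, M) = (-1000 + L) - 624 = -1624 + L)
T(-946) + f(526 + H(-9), (19 + 10)²) = 407 + (-1624 + (526 - 10*(-9))) = 407 + (-1624 + (526 + 90)) = 407 + (-1624 + 616) = 407 - 1008 = -601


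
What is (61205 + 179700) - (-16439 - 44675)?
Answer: 302019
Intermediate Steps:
(61205 + 179700) - (-16439 - 44675) = 240905 - 1*(-61114) = 240905 + 61114 = 302019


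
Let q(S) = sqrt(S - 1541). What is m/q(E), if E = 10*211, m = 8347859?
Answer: 8347859*sqrt(569)/569 ≈ 3.4996e+5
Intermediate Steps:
E = 2110
q(S) = sqrt(-1541 + S)
m/q(E) = 8347859/(sqrt(-1541 + 2110)) = 8347859/(sqrt(569)) = 8347859*(sqrt(569)/569) = 8347859*sqrt(569)/569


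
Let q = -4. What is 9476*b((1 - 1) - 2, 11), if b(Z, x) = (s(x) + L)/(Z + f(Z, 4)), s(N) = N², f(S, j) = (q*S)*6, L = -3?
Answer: 24308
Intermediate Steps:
f(S, j) = -24*S (f(S, j) = -4*S*6 = -24*S)
b(Z, x) = -(-3 + x²)/(23*Z) (b(Z, x) = (x² - 3)/(Z - 24*Z) = (-3 + x²)/((-23*Z)) = (-3 + x²)*(-1/(23*Z)) = -(-3 + x²)/(23*Z))
9476*b((1 - 1) - 2, 11) = 9476*((3 - 1*11²)/(23*((1 - 1) - 2))) = 9476*((3 - 1*121)/(23*(0 - 2))) = 9476*((1/23)*(3 - 121)/(-2)) = 9476*((1/23)*(-½)*(-118)) = 9476*(59/23) = 24308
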